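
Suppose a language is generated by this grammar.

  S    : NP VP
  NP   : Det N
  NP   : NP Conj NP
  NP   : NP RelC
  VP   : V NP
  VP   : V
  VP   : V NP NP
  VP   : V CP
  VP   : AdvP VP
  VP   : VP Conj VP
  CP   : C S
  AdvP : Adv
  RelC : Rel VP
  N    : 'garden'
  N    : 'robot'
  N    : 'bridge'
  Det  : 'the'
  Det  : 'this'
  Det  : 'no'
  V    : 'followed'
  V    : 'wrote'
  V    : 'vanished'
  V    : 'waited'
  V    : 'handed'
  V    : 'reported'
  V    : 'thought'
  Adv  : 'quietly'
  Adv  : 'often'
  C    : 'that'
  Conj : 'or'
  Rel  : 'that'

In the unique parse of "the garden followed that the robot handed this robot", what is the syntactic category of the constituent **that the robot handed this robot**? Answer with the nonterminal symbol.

CP

[S [NP [Det the] [N garden]] [VP [V followed] [CP [C that] [S [NP [Det the] [N robot]] [VP [V handed] [NP [Det this] [N robot]]]]]]]
The span 'that the robot handed this robot' is the CP node built by CP → C S.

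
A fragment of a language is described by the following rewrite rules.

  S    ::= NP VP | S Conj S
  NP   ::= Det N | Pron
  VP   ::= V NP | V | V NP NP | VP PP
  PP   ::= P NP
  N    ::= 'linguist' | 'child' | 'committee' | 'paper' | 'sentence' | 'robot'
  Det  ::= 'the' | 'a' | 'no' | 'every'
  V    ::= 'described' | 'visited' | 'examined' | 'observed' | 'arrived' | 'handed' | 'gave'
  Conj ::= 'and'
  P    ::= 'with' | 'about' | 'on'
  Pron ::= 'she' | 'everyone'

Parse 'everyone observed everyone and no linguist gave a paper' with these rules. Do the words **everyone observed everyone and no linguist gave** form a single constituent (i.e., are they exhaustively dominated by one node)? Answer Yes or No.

[S [S [NP [Pron everyone]] [VP [V observed] [NP [Pron everyone]]]] [Conj and] [S [NP [Det no] [N linguist]] [VP [V gave] [NP [Det a] [N paper]]]]]
The smallest constituent containing 'everyone observed everyone and no linguist gave' is the S spanning 'everyone observed everyone and no linguist gave a paper'; no single node in the tree dominates exactly the given words.

No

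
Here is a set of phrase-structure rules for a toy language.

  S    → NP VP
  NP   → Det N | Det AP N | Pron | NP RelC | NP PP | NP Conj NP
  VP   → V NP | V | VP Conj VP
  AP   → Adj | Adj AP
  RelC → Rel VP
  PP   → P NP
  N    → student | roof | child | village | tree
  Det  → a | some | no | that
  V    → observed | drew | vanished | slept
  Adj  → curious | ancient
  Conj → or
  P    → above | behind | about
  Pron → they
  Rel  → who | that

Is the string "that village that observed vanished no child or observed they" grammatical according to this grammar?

Grammatical

[S [NP [NP [Det that] [N village]] [RelC [Rel that] [VP [V observed]]]] [VP [VP [V vanished] [NP [Det no] [N child]]] [Conj or] [VP [V observed] [NP [Pron they]]]]]
Every word is introduced by a lexical rule and the phrasal rules combine the resulting categories into a single S.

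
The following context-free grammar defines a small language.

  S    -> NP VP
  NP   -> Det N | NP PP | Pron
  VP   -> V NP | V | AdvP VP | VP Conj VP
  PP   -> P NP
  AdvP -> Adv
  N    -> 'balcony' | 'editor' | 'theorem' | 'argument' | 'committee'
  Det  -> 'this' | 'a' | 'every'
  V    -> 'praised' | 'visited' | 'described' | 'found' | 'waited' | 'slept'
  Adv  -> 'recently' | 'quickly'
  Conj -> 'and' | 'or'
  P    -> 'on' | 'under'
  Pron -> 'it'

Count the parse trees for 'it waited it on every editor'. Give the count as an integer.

[S [NP [Pron it]] [VP [V waited] [NP [NP [Pron it]] [PP [P on] [NP [Det every] [N editor]]]]]]
No rule offers an alternative attachment or grouping for any span, so this is the only derivation.

1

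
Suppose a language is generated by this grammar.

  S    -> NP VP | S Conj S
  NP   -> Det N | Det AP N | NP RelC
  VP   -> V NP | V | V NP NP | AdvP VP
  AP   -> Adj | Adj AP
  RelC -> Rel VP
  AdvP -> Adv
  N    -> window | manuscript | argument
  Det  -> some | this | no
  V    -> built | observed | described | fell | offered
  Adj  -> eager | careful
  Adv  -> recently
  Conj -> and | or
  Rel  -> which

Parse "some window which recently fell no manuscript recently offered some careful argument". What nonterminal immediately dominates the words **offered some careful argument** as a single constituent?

[S [NP [NP [Det some] [N window]] [RelC [Rel which] [VP [AdvP [Adv recently]] [VP [V fell] [NP [Det no] [N manuscript]]]]]] [VP [AdvP [Adv recently]] [VP [V offered] [NP [Det some] [AP [Adj careful]] [N argument]]]]]
The span 'offered some careful argument' is the VP node built by VP → V NP.

VP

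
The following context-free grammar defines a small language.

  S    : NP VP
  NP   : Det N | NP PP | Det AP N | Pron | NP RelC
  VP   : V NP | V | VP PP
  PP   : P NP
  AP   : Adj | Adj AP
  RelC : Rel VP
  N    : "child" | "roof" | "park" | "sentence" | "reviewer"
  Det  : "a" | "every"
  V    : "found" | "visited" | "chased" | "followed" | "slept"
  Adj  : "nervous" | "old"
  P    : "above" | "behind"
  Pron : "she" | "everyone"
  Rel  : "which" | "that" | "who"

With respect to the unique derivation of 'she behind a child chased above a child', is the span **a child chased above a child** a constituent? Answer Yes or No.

No

[S [NP [NP [Pron she]] [PP [P behind] [NP [Det a] [N child]]]] [VP [VP [V chased]] [PP [P above] [NP [Det a] [N child]]]]]
The smallest constituent containing 'a child chased above a child' is the S spanning 'she behind a child chased above a child'; no single node in the tree dominates exactly the given words.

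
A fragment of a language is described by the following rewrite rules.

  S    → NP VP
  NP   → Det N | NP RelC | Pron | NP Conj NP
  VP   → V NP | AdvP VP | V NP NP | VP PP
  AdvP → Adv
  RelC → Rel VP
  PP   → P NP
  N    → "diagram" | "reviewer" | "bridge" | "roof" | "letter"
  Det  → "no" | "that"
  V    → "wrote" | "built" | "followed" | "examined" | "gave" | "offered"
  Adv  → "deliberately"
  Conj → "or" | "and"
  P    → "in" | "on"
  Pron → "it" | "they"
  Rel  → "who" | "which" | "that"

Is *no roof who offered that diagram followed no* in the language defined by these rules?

Ungrammatical

For S → NP VP, every NP-prefix leaves a non-VP remainder: after 'no roof' the remainder is not a VP; after 'no roof who offered that diagram' the remainder is not a VP.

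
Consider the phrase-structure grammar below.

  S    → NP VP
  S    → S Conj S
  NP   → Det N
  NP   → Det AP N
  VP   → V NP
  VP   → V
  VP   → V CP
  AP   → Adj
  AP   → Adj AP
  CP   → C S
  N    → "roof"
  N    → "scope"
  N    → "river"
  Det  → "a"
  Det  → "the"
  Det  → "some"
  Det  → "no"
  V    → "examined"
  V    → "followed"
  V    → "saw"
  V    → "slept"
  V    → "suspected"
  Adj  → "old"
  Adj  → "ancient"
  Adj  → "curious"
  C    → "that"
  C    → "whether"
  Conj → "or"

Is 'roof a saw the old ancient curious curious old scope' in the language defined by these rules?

An N word can never sit immediately before a Det word in any string this grammar generates, so the substring 'roof a' rules out a derivation.

Ungrammatical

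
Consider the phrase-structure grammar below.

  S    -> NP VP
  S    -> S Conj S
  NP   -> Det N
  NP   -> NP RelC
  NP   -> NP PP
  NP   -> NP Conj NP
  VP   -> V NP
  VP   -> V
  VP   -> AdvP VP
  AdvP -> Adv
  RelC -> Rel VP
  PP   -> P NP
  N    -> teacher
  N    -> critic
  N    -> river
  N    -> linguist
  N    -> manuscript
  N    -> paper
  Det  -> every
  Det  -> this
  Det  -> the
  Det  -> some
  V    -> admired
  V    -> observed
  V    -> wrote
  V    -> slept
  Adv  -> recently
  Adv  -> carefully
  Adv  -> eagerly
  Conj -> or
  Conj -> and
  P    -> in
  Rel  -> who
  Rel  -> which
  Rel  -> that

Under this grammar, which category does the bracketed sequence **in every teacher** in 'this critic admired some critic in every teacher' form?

[S [NP [Det this] [N critic]] [VP [V admired] [NP [NP [Det some] [N critic]] [PP [P in] [NP [Det every] [N teacher]]]]]]
The span 'in every teacher' is the PP node built by PP → P NP.

PP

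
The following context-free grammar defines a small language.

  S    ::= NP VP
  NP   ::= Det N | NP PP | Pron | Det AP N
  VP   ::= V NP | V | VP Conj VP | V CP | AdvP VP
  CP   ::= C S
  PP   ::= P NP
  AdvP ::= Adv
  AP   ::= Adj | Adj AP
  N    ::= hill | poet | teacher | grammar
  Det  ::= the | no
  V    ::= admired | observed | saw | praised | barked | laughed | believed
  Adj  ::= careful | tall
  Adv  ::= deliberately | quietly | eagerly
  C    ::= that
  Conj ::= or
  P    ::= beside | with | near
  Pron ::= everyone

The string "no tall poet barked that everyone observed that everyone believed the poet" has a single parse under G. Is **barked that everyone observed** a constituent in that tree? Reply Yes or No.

No

[S [NP [Det no] [AP [Adj tall]] [N poet]] [VP [V barked] [CP [C that] [S [NP [Pron everyone]] [VP [V observed] [CP [C that] [S [NP [Pron everyone]] [VP [V believed] [NP [Det the] [N poet]]]]]]]]]]
The smallest constituent containing 'barked that everyone observed' is the VP spanning 'barked that everyone observed that everyone believed the poet'; no single node in the tree dominates exactly the given words.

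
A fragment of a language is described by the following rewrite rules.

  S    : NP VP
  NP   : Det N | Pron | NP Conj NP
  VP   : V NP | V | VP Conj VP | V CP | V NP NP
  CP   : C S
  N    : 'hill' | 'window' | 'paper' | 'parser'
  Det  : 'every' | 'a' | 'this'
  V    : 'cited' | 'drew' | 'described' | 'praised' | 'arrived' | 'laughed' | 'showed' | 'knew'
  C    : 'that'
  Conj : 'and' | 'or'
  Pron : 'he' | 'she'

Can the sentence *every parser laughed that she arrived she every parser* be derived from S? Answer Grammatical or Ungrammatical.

S
  NP
    Det: every
    N: parser
  VP
    V: laughed
    CP
      C: that
      S
        NP
          Pron: she
        VP
          V: arrived
          NP
            Pron: she
          NP
            Det: every
            N: parser
Each bracket corresponds to one application of a listed rule, so the string is derivable from S.

Grammatical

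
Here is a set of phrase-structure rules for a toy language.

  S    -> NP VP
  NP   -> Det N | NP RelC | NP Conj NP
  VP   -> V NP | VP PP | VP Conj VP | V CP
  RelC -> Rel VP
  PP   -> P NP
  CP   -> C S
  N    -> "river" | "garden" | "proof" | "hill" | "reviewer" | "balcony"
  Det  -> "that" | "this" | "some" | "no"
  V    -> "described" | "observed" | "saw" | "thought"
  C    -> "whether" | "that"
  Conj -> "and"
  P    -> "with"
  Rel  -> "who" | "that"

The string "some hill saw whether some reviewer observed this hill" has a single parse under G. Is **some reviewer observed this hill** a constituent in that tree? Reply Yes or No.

Yes

[S [NP [Det some] [N hill]] [VP [V saw] [CP [C whether] [S [NP [Det some] [N reviewer]] [VP [V observed] [NP [Det this] [N hill]]]]]]]
The words 'some reviewer observed this hill' are exhaustively dominated by a single S node (built by S → NP VP), so they form a constituent.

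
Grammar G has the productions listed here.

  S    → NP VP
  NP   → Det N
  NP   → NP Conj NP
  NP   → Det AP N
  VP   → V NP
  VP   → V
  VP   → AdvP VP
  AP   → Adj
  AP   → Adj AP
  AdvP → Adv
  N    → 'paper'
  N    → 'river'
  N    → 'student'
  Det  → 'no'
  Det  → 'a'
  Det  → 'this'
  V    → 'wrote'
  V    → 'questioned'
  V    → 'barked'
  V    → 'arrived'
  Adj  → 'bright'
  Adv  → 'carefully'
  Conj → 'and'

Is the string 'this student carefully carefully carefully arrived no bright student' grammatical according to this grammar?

[S [NP [Det this] [N student]] [VP [AdvP [Adv carefully]] [VP [AdvP [Adv carefully]] [VP [AdvP [Adv carefully]] [VP [V arrived] [NP [Det no] [AP [Adj bright]] [N student]]]]]]]
The bracketing above is licensed at every node by one of the given productions, with S at the root.

Grammatical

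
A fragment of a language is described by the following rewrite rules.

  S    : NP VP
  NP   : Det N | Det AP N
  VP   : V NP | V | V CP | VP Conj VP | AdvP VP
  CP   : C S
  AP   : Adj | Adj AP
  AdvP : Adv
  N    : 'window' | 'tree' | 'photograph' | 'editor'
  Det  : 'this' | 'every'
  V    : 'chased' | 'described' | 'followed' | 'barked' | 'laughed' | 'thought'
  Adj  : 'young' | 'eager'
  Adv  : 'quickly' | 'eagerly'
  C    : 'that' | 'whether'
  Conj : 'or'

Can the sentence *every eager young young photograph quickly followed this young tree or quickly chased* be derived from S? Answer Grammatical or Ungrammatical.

S
  NP
    Det: every
    AP
      Adj: eager
      AP
        Adj: young
        AP
          Adj: young
    N: photograph
  VP
    VP
      AdvP
        Adv: quickly
      VP
        V: followed
        NP
          Det: this
          AP
            Adj: young
          N: tree
    Conj: or
    VP
      AdvP
        Adv: quickly
      VP
        V: chased
Each bracket corresponds to one application of a listed rule, so the string is derivable from S.

Grammatical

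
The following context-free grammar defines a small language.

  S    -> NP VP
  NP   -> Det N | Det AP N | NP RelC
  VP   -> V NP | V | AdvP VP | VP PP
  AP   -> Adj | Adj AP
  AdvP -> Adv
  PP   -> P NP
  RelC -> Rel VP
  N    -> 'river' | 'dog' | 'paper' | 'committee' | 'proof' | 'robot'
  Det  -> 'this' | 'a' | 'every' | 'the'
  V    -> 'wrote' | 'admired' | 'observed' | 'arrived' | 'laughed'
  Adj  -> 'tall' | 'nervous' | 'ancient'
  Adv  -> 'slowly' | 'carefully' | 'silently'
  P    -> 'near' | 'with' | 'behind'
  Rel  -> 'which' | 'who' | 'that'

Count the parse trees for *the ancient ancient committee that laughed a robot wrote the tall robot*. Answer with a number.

[S [NP [NP [Det the] [AP [Adj ancient] [AP [Adj ancient]]] [N committee]] [RelC [Rel that] [VP [V laughed] [NP [Det a] [N robot]]]]] [VP [V wrote] [NP [Det the] [AP [Adj tall]] [N robot]]]]
No rule offers an alternative attachment or grouping for any span, so this is the only derivation.

1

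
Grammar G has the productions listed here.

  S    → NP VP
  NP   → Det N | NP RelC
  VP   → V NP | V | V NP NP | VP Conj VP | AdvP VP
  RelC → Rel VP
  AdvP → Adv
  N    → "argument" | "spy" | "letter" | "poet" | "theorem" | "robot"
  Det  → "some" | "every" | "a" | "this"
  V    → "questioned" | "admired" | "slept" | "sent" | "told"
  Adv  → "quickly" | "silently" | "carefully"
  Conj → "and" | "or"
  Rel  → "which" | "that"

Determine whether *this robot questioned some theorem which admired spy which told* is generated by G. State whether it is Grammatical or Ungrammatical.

A V word can never sit immediately before an N word in any string this grammar generates, so the substring 'admired spy' rules out a derivation.

Ungrammatical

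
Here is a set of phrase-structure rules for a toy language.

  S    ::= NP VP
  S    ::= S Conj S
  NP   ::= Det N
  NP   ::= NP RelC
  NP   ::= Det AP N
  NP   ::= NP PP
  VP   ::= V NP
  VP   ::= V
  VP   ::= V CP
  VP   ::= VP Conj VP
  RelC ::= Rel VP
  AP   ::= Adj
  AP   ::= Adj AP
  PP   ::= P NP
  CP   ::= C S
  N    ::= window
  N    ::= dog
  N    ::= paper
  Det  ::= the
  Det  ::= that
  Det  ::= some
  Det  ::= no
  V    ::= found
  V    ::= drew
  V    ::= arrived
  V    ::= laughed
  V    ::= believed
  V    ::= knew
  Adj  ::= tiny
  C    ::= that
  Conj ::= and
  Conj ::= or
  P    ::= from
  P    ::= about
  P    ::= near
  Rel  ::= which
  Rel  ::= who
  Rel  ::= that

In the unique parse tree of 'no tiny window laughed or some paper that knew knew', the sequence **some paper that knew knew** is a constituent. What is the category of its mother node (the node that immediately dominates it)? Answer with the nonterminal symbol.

S
  S
    NP
      Det: no
      AP
        Adj: tiny
      N: window
    VP
      V: laughed
  Conj: or
  S
    NP
      NP
        Det: some
        N: paper
      RelC
        Rel: that
        VP
          V: knew
    VP
      V: knew
The span 'some paper that knew knew' is the S node built by S → NP VP.
Its mother is the S built by S → S Conj S.

S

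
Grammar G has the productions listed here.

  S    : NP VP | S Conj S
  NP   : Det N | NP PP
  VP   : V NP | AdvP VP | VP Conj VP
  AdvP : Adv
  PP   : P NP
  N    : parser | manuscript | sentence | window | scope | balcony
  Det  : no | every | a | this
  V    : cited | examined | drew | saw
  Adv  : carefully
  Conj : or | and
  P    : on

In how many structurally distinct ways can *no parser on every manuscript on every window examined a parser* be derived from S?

2

The two bracketings:
[S [NP [NP [Det no] [N parser]] [PP [P on] [NP [NP [Det every] [N manuscript]] [PP [P on] [NP [Det every] [N window]]]]]] [VP [V examined] [NP [Det a] [N parser]]]]
[S [NP [NP [NP [Det no] [N parser]] [PP [P on] [NP [Det every] [N manuscript]]]] [PP [P on] [NP [Det every] [N window]]]] [VP [V examined] [NP [Det a] [N parser]]]]
The trees differ in how a recursive rule is bracketed over the same span.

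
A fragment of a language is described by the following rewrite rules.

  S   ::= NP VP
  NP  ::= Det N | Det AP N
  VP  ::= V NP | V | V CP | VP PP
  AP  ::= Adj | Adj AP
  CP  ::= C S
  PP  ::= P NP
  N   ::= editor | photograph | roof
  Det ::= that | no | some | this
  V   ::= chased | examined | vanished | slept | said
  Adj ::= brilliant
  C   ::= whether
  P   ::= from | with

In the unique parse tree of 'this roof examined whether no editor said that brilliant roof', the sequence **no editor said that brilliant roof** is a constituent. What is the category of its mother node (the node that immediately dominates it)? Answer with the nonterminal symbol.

CP

[S [NP [Det this] [N roof]] [VP [V examined] [CP [C whether] [S [NP [Det no] [N editor]] [VP [V said] [NP [Det that] [AP [Adj brilliant]] [N roof]]]]]]]
The span 'no editor said that brilliant roof' is the S node built by S → NP VP.
Its mother is the CP built by CP → C S.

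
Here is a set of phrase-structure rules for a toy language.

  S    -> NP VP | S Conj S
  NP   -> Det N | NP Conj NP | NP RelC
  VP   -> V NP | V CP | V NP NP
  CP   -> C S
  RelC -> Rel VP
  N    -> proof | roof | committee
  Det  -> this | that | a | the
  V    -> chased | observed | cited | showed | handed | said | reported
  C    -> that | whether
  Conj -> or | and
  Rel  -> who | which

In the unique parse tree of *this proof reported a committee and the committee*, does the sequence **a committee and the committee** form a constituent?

[S [NP [Det this] [N proof]] [VP [V reported] [NP [NP [Det a] [N committee]] [Conj and] [NP [Det the] [N committee]]]]]
The words 'a committee and the committee' are exhaustively dominated by a single NP node (built by NP → NP Conj NP), so they form a constituent.

Yes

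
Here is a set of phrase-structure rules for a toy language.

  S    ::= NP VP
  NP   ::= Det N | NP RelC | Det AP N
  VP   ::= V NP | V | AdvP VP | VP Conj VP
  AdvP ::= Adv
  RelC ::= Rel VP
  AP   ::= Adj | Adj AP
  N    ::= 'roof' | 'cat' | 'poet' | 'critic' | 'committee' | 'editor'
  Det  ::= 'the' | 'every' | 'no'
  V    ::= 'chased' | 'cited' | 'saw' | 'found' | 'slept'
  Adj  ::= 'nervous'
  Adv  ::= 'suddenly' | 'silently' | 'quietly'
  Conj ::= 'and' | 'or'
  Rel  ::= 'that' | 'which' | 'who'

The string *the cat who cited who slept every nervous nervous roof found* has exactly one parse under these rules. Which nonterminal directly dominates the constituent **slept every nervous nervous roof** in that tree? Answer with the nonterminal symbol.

RelC

[S [NP [NP [NP [Det the] [N cat]] [RelC [Rel who] [VP [V cited]]]] [RelC [Rel who] [VP [V slept] [NP [Det every] [AP [Adj nervous] [AP [Adj nervous]]] [N roof]]]]] [VP [V found]]]
The span 'slept every nervous nervous roof' is the VP node built by VP → V NP.
Its mother is the RelC built by RelC → Rel VP.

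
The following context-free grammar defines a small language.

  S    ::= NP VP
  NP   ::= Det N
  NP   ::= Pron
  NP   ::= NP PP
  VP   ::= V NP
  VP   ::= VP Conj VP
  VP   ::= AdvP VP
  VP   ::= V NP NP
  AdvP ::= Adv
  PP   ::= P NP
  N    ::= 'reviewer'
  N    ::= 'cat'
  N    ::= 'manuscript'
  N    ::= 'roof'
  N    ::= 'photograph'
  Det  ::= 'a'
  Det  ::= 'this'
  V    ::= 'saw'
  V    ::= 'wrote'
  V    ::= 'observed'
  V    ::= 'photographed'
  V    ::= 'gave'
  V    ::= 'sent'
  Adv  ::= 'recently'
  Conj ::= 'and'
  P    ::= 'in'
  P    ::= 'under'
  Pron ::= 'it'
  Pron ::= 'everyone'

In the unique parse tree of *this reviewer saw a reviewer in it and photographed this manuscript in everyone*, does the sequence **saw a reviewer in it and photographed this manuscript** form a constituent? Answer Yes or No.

[S [NP [Det this] [N reviewer]] [VP [VP [V saw] [NP [NP [Det a] [N reviewer]] [PP [P in] [NP [Pron it]]]]] [Conj and] [VP [V photographed] [NP [NP [Det this] [N manuscript]] [PP [P in] [NP [Pron everyone]]]]]]]
The smallest constituent containing 'saw a reviewer in it and photographed this manuscript' is the VP spanning 'saw a reviewer in it and photographed this manuscript in everyone'; no single node in the tree dominates exactly the given words.

No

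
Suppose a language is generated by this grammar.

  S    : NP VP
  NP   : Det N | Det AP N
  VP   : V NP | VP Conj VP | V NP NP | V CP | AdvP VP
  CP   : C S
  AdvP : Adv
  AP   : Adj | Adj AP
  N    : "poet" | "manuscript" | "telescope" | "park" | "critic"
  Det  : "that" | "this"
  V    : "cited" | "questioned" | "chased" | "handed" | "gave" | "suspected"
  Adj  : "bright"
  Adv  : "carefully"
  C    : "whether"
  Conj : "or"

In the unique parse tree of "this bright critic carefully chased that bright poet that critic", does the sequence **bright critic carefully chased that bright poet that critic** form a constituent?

No

[S [NP [Det this] [AP [Adj bright]] [N critic]] [VP [AdvP [Adv carefully]] [VP [V chased] [NP [Det that] [AP [Adj bright]] [N poet]] [NP [Det that] [N critic]]]]]
The smallest constituent containing 'bright critic carefully chased that bright poet that critic' is the S spanning 'this bright critic carefully chased that bright poet that critic'; no single node in the tree dominates exactly the given words.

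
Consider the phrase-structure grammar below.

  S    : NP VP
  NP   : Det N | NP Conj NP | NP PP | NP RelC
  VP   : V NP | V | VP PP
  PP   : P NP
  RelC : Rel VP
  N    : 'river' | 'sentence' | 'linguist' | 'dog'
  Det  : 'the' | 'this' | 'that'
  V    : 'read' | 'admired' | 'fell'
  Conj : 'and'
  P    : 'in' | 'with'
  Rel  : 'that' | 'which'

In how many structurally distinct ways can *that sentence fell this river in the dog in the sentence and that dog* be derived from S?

Two of the 9 distinct bracketings:
[S [NP [Det that] [N sentence]] [VP [V fell] [NP [NP [NP [Det this] [N river]] [PP [P in] [NP [NP [Det the] [N dog]] [PP [P in] [NP [Det the] [N sentence]]]]]] [Conj and] [NP [Det that] [N dog]]]]]
[S [NP [Det that] [N sentence]] [VP [V fell] [NP [NP [NP [NP [Det this] [N river]] [PP [P in] [NP [Det the] [N dog]]]] [PP [P in] [NP [Det the] [N sentence]]]] [Conj and] [NP [Det that] [N dog]]]]]
The trees differ in how a recursive rule is bracketed over the same span.

9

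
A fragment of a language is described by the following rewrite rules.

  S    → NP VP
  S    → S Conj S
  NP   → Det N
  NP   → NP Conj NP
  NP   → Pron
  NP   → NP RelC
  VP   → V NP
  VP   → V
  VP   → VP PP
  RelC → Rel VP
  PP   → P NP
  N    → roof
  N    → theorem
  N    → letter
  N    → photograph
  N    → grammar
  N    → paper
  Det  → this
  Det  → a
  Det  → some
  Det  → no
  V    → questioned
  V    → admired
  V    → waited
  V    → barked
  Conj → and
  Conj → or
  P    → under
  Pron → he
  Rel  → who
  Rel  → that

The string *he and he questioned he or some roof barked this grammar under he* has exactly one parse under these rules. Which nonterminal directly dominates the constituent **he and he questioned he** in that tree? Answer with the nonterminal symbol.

S
  S
    NP
      NP
        Pron: he
      Conj: and
      NP
        Pron: he
    VP
      V: questioned
      NP
        Pron: he
  Conj: or
  S
    NP
      Det: some
      N: roof
    VP
      VP
        V: barked
        NP
          Det: this
          N: grammar
      PP
        P: under
        NP
          Pron: he
The span 'he and he questioned he' is the S node built by S → NP VP.
Its mother is the S built by S → S Conj S.

S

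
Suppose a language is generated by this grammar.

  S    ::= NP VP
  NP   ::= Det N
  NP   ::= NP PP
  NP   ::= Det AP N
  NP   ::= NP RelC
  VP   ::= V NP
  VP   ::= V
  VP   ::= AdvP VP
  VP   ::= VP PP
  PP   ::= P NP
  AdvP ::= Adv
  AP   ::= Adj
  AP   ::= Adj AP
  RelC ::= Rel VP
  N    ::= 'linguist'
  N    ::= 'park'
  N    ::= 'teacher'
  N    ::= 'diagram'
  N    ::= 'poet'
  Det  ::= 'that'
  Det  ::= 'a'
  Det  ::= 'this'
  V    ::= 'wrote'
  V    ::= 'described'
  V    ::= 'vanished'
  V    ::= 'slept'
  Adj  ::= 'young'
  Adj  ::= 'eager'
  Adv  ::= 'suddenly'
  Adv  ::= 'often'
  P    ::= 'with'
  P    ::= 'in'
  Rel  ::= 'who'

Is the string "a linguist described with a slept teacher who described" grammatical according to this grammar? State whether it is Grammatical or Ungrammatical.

Ungrammatical

A Det word can never sit immediately before a V word in any string this grammar generates, so the substring 'a slept' rules out a derivation.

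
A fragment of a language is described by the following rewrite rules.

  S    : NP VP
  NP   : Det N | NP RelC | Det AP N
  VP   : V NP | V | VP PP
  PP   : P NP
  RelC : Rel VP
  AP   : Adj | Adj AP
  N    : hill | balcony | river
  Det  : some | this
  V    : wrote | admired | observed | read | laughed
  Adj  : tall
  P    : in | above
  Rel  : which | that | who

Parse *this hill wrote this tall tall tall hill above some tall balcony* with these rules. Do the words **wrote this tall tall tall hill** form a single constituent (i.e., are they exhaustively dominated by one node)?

[S [NP [Det this] [N hill]] [VP [VP [V wrote] [NP [Det this] [AP [Adj tall] [AP [Adj tall] [AP [Adj tall]]]] [N hill]]] [PP [P above] [NP [Det some] [AP [Adj tall]] [N balcony]]]]]
The words 'wrote this tall tall tall hill' are exhaustively dominated by a single VP node (built by VP → V NP), so they form a constituent.

Yes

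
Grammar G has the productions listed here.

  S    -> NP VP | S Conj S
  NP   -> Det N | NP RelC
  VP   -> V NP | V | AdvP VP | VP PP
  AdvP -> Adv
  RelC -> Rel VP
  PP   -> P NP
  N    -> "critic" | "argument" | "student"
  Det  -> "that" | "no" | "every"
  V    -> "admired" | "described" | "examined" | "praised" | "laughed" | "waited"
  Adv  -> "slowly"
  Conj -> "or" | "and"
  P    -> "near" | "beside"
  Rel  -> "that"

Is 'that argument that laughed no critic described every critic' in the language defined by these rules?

[S [NP [NP [Det that] [N argument]] [RelC [Rel that] [VP [V laughed] [NP [Det no] [N critic]]]]] [VP [V described] [NP [Det every] [N critic]]]]
Every word is introduced by a lexical rule and the phrasal rules combine the resulting categories into a single S.

Grammatical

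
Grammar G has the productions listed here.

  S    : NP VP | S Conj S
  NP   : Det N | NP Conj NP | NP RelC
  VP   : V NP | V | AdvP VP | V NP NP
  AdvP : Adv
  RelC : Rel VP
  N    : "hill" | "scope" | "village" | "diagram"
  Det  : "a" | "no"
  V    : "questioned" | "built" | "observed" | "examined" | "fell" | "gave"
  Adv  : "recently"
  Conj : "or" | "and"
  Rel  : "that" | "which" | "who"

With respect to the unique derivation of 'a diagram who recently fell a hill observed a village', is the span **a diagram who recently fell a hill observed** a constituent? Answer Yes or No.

No

[S [NP [NP [Det a] [N diagram]] [RelC [Rel who] [VP [AdvP [Adv recently]] [VP [V fell] [NP [Det a] [N hill]]]]]] [VP [V observed] [NP [Det a] [N village]]]]
The smallest constituent containing 'a diagram who recently fell a hill observed' is the S spanning 'a diagram who recently fell a hill observed a village'; no single node in the tree dominates exactly the given words.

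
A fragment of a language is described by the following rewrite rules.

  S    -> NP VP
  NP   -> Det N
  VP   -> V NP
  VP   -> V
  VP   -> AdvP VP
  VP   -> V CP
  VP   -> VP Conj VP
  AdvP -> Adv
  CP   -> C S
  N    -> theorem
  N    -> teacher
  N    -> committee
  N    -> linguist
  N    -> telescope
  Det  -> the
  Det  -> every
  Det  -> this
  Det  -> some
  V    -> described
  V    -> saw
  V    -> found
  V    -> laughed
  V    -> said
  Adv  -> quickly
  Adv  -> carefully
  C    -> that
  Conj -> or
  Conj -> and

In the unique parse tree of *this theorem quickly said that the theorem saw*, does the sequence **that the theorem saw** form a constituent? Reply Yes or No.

[S [NP [Det this] [N theorem]] [VP [AdvP [Adv quickly]] [VP [V said] [CP [C that] [S [NP [Det the] [N theorem]] [VP [V saw]]]]]]]
The words 'that the theorem saw' are exhaustively dominated by a single CP node (built by CP → C S), so they form a constituent.

Yes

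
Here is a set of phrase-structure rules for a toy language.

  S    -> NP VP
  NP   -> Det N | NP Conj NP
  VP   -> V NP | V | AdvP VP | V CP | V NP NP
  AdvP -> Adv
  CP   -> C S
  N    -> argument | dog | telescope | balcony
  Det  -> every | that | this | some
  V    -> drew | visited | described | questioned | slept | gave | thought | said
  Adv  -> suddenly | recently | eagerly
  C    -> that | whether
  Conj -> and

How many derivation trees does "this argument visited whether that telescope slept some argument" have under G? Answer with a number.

[S [NP [Det this] [N argument]] [VP [V visited] [CP [C whether] [S [NP [Det that] [N telescope]] [VP [V slept] [NP [Det some] [N argument]]]]]]]
No rule offers an alternative attachment or grouping for any span, so this is the only derivation.

1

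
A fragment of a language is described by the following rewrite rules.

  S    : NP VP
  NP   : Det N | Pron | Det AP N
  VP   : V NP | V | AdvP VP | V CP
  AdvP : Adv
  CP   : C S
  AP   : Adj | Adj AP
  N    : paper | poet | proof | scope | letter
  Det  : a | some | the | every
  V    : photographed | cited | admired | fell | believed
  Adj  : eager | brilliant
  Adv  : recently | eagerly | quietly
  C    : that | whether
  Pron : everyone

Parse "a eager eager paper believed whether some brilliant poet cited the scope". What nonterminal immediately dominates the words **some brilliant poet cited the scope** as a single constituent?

S

[S [NP [Det a] [AP [Adj eager] [AP [Adj eager]]] [N paper]] [VP [V believed] [CP [C whether] [S [NP [Det some] [AP [Adj brilliant]] [N poet]] [VP [V cited] [NP [Det the] [N scope]]]]]]]
The span 'some brilliant poet cited the scope' is the S node built by S → NP VP.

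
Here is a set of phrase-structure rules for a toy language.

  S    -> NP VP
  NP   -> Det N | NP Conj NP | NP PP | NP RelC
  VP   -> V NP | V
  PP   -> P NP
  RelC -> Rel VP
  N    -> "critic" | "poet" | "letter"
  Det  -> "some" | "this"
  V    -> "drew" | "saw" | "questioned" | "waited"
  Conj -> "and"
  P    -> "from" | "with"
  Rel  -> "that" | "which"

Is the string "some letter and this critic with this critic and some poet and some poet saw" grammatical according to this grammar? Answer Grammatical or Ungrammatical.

Grammatical

[S [NP [NP [Det some] [N letter]] [Conj and] [NP [NP [NP [Det this] [N critic]] [PP [P with] [NP [Det this] [N critic]]]] [Conj and] [NP [NP [Det some] [N poet]] [Conj and] [NP [Det some] [N poet]]]]] [VP [V saw]]]
The bracketing above is licensed at every node by one of the given productions, with S at the root.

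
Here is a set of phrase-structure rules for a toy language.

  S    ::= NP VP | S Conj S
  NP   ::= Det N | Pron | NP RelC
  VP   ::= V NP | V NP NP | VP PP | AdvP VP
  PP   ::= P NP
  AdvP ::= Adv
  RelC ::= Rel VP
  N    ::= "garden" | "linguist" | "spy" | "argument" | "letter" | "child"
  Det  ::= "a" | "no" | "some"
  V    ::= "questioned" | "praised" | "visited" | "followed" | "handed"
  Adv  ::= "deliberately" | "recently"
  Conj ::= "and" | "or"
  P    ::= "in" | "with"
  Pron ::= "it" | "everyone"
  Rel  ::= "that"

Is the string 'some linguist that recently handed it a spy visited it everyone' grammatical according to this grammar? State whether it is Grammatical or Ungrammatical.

Grammatical

[S [NP [NP [Det some] [N linguist]] [RelC [Rel that] [VP [AdvP [Adv recently]] [VP [V handed] [NP [Pron it]] [NP [Det a] [N spy]]]]]] [VP [V visited] [NP [Pron it]] [NP [Pron everyone]]]]
Each bracket corresponds to one application of a listed rule, so the string is derivable from S.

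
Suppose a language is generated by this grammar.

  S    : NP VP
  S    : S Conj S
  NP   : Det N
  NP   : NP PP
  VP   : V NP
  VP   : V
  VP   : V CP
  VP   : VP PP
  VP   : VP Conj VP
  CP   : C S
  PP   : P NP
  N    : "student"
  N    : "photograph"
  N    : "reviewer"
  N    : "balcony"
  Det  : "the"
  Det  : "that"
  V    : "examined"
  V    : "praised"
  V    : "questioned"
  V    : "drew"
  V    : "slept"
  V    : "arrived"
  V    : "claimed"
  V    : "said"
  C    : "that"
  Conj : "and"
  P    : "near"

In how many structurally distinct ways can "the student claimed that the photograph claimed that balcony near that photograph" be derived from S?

Two of the 3 distinct bracketings:
[S [NP [Det the] [N student]] [VP [V claimed] [CP [C that] [S [NP [Det the] [N photograph]] [VP [V claimed] [NP [NP [Det that] [N balcony]] [PP [P near] [NP [Det that] [N photograph]]]]]]]]]
[S [NP [Det the] [N student]] [VP [V claimed] [CP [C that] [S [NP [Det the] [N photograph]] [VP [VP [V claimed] [NP [Det that] [N balcony]]] [PP [P near] [NP [Det that] [N photograph]]]]]]]]
The difference turns on whether NP → NP PP is used at the relevant span, versus an alternative expansion of NP.

3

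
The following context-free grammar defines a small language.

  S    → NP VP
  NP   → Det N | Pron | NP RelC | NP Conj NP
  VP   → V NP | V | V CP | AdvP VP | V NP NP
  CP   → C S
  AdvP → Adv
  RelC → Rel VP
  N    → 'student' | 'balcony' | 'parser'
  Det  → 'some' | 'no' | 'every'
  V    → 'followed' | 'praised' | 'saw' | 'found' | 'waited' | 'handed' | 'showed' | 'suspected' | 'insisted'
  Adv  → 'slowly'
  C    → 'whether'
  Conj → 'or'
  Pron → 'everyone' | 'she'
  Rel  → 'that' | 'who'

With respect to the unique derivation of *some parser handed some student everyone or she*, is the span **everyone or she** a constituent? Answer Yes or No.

Yes

[S [NP [Det some] [N parser]] [VP [V handed] [NP [Det some] [N student]] [NP [NP [Pron everyone]] [Conj or] [NP [Pron she]]]]]
The words 'everyone or she' are exhaustively dominated by a single NP node (built by NP → NP Conj NP), so they form a constituent.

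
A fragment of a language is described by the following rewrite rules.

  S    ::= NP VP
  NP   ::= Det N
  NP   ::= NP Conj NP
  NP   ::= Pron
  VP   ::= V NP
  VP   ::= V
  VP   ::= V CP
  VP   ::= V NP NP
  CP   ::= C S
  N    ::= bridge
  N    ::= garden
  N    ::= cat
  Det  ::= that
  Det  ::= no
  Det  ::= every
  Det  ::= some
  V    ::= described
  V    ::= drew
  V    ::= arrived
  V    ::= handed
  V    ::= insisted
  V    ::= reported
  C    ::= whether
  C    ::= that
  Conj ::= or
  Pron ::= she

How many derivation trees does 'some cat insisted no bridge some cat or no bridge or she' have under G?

The two bracketings:
[S [NP [Det some] [N cat]] [VP [V insisted] [NP [Det no] [N bridge]] [NP [NP [Det some] [N cat]] [Conj or] [NP [NP [Det no] [N bridge]] [Conj or] [NP [Pron she]]]]]]
[S [NP [Det some] [N cat]] [VP [V insisted] [NP [Det no] [N bridge]] [NP [NP [NP [Det some] [N cat]] [Conj or] [NP [Det no] [N bridge]]] [Conj or] [NP [Pron she]]]]]
The trees differ in how a recursive rule is bracketed over the same span.

2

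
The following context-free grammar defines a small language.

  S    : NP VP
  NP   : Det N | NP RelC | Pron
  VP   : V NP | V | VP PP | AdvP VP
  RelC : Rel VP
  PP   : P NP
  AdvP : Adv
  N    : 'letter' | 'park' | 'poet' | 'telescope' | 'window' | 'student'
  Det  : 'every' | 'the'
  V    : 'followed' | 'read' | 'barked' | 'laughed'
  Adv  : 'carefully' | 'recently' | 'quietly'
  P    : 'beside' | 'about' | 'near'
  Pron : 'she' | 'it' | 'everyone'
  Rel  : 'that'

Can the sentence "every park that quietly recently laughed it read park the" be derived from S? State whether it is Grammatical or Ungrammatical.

Ungrammatical

A V word can never sit immediately before an N word in any string this grammar generates, so the substring 'read park' rules out a derivation.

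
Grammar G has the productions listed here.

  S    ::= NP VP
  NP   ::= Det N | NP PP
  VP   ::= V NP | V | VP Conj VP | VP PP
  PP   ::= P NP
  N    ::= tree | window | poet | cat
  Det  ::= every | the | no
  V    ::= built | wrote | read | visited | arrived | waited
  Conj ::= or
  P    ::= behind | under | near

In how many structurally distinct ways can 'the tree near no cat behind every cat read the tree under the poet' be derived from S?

4

Two of the 4 distinct bracketings:
[S [NP [NP [Det the] [N tree]] [PP [P near] [NP [NP [Det no] [N cat]] [PP [P behind] [NP [Det every] [N cat]]]]]] [VP [V read] [NP [NP [Det the] [N tree]] [PP [P under] [NP [Det the] [N poet]]]]]]
[S [NP [NP [Det the] [N tree]] [PP [P near] [NP [NP [Det no] [N cat]] [PP [P behind] [NP [Det every] [N cat]]]]]] [VP [VP [V read] [NP [Det the] [N tree]]] [PP [P under] [NP [Det the] [N poet]]]]]
The difference turns on whether VP → VP PP is used at the relevant span, versus an alternative expansion of VP.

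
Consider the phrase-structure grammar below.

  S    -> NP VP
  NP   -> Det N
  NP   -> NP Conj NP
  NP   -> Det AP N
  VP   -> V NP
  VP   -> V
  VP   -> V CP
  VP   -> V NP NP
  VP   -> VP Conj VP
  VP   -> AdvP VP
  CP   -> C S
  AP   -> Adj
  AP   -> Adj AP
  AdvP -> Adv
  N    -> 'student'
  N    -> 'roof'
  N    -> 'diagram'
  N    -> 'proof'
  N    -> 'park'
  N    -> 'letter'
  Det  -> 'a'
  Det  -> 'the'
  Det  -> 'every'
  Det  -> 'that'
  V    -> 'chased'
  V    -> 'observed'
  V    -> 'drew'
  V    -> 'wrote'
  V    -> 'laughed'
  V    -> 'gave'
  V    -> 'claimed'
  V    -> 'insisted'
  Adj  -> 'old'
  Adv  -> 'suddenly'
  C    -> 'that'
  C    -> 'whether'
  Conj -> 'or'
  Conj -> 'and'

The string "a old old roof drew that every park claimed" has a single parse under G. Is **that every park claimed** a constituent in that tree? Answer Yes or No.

[S [NP [Det a] [AP [Adj old] [AP [Adj old]]] [N roof]] [VP [V drew] [CP [C that] [S [NP [Det every] [N park]] [VP [V claimed]]]]]]
The words 'that every park claimed' are exhaustively dominated by a single CP node (built by CP → C S), so they form a constituent.

Yes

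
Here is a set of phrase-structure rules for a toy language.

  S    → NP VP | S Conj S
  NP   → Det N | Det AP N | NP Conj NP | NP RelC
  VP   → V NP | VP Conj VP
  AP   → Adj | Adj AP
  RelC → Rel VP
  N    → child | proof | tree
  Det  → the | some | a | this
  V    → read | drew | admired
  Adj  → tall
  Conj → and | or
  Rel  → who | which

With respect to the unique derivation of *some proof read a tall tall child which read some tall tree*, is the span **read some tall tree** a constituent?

Yes

[S [NP [Det some] [N proof]] [VP [V read] [NP [NP [Det a] [AP [Adj tall] [AP [Adj tall]]] [N child]] [RelC [Rel which] [VP [V read] [NP [Det some] [AP [Adj tall]] [N tree]]]]]]]
The words 'read some tall tree' are exhaustively dominated by a single VP node (built by VP → V NP), so they form a constituent.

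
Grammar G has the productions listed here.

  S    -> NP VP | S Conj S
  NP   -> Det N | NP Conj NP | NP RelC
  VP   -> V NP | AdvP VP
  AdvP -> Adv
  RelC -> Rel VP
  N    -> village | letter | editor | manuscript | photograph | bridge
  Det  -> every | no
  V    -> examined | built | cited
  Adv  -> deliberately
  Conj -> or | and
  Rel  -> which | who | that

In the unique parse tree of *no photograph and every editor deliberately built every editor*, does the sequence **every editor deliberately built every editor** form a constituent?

[S [NP [NP [Det no] [N photograph]] [Conj and] [NP [Det every] [N editor]]] [VP [AdvP [Adv deliberately]] [VP [V built] [NP [Det every] [N editor]]]]]
The smallest constituent containing 'every editor deliberately built every editor' is the S spanning 'no photograph and every editor deliberately built every editor'; no single node in the tree dominates exactly the given words.

No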